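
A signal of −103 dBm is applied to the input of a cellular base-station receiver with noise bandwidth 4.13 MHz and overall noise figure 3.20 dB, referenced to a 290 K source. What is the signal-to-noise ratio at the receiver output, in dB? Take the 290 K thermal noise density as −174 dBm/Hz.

1.6 dB

Noise floor: N = −174 + 10 log₁₀(B) + NF
10 log₁₀(4.13×10⁶) = 66.16 dB
N = −174 + 66.16 + 3.20 = −104.64 dBm
SNR = P_sig − N = −103 − (−104.64) = 1.64 dB → 1.6 dB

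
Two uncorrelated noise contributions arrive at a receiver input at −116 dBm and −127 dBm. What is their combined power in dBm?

Convert to linear, add, convert back:
P₁ = 2.51×10⁻¹⁵ W, P₂ = 2.00×10⁻¹⁶ W
P_tot = 2.71×10⁻¹⁵ W → 10 log₁₀(P_tot / 10⁻³) = −115.7 dBm

−115.7 dBm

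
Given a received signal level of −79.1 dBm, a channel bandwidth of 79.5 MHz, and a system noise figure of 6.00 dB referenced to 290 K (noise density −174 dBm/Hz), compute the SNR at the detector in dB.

Noise floor: N = −174 + 10 log₁₀(B) + NF
10 log₁₀(7.95×10⁷) = 79 dB
N = −174 + 79 + 6.00 = −89.00 dBm
SNR = P_sig − N = −79.1 − (−89.00) = 9.90 dB → 9.9 dB

9.9 dB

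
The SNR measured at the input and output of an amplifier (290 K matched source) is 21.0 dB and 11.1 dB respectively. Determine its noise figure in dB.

NF (dB) = SNR_in(dB) − SNR_out(dB) when the source is at T₀
NF = 21.0 − 11.1 = 9.9 dB

9.9 dB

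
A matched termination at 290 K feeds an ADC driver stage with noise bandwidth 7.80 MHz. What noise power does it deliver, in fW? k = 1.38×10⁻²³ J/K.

31.2 fW

P_n = kTB = 1.38×10⁻²³ × 290 × 7.80×10⁶ = 3.12×10⁻¹⁴ W = 31.2 fW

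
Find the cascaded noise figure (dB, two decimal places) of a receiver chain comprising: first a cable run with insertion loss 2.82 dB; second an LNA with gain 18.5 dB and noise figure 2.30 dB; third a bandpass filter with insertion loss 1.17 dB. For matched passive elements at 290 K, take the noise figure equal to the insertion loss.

Convert to linear (a loss of L dB is a gain of −L dB): F_i = 10^(NF_i/10), G_i = 10^(G_i,dB/10)
  Stage 1: F_1 = 10^(2.82/10) = 1.914, G_1 = 10^(−2.82/10) = 0.5224
  Stage 2: F_2 = 10^(2.30/10) = 1.698, G_2 = 10^(18.5/10) = 70.79
  Stage 3: F_3 = 10^(1.17/10) = 1.309, G_3 = 10^(−1.17/10) = 0.7638
Friis cascade:
  F = 1.914 + (1.698 − 1)/0.5224 + (1.309 − 1)/36.98 = 3.259
NF = 10 log₁₀(3.259) = 5.13 dB

5.13 dB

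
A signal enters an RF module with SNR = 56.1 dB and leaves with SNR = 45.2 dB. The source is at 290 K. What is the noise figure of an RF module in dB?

NF (dB) = SNR_in(dB) − SNR_out(dB) when the source is at T₀
NF = 56.1 − 45.2 = 10.9 dB

10.9 dB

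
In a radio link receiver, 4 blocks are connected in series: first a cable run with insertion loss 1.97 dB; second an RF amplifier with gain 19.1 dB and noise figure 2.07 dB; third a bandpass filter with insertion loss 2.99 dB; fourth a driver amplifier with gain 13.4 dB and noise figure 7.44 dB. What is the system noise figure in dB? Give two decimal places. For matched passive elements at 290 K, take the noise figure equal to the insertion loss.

Convert to linear (a loss of L dB is a gain of −L dB): F_i = 10^(NF_i/10), G_i = 10^(G_i,dB/10)
  Stage 1: F_1 = 10^(1.97/10) = 1.574, G_1 = 10^(−1.97/10) = 0.6353
  Stage 2: F_2 = 10^(2.07/10) = 1.611, G_2 = 10^(19.1/10) = 81.28
  Stage 3: F_3 = 10^(2.99/10) = 1.991, G_3 = 10^(−2.99/10) = 0.5023
  Stage 4: F_4 = 10^(7.44/10) = 5.546, G_4 = 10^(13.4/10) = 21.88
Friis cascade:
  F = 1.574 + (1.611 − 1)/0.6353 + (1.991 − 1)/51.64 + (5.546 − 1)/25.94 = 2.730
NF = 10 log₁₀(2.730) = 4.36 dB

4.36 dB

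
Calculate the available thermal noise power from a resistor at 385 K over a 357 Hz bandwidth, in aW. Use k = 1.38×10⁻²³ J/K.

1.90 aW

P_n = kTB = 1.38×10⁻²³ × 385 × 3.57×10² = 1.90×10⁻¹⁸ W = 1.90 aW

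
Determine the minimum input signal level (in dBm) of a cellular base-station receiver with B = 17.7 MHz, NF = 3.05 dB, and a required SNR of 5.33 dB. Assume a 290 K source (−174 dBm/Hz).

Sensitivity = −174 + 10 log₁₀(B) + NF + SNR_min
= −174 + 72.48 + 3.05 + 5.33
= −93.14 dBm → −93.1 dBm

−93.1 dBm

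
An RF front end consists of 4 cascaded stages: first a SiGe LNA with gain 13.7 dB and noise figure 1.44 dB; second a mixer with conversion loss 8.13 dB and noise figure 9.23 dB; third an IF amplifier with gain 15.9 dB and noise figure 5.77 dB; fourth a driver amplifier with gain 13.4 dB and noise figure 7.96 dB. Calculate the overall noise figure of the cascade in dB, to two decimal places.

Convert to linear (a loss of L dB is a gain of −L dB): F_i = 10^(NF_i/10), G_i = 10^(G_i,dB/10)
  Stage 1: F_1 = 10^(1.44/10) = 1.393, G_1 = 10^(13.7/10) = 23.44
  Stage 2: F_2 = 10^(9.23/10) = 8.375, G_2 = 10^(−8.13/10) = 0.1538
  Stage 3: F_3 = 10^(5.77/10) = 3.776, G_3 = 10^(15.9/10) = 38.90
  Stage 4: F_4 = 10^(7.96/10) = 6.252, G_4 = 10^(13.4/10) = 21.88
Friis cascade:
  F = 1.393 + (8.375 − 1)/23.44 + (3.776 − 1)/3.606 + (6.252 − 1)/140.3 = 2.515
NF = 10 log₁₀(2.515) = 4.01 dB

4.01 dB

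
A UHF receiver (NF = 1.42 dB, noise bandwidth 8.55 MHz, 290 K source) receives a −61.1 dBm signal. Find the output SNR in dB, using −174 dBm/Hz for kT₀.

Noise floor: N = −174 + 10 log₁₀(B) + NF
10 log₁₀(8.55×10⁶) = 69.32 dB
N = −174 + 69.32 + 1.42 = −103.26 dBm
SNR = P_sig − N = −61.1 − (−103.26) = 42.16 dB → 42.2 dB

42.2 dB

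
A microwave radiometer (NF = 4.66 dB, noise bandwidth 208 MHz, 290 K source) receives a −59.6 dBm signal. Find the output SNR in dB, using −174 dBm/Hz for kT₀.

Noise floor: N = −174 + 10 log₁₀(B) + NF
10 log₁₀(2.08×10⁸) = 83.18 dB
N = −174 + 83.18 + 4.66 = −86.16 dBm
SNR = P_sig − N = −59.6 − (−86.16) = 26.56 dB → 26.6 dB

26.6 dB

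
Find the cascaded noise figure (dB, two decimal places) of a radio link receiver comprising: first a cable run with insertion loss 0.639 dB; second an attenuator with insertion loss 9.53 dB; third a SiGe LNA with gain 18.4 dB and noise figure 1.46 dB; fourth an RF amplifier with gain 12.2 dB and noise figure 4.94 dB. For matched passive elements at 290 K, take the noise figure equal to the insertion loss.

11.72 dB

Convert to linear (a loss of L dB is a gain of −L dB): F_i = 10^(NF_i/10), G_i = 10^(G_i,dB/10)
  Stage 1: F_1 = 10^(0.639/10) = 1.159, G_1 = 10^(−0.639/10) = 0.8632
  Stage 2: F_2 = 10^(9.53/10) = 8.974, G_2 = 10^(−9.53/10) = 0.1114
  Stage 3: F_3 = 10^(1.46/10) = 1.400, G_3 = 10^(18.4/10) = 69.18
  Stage 4: F_4 = 10^(4.94/10) = 3.119, G_4 = 10^(12.2/10) = 16.60
Friis cascade:
  F = 1.159 + (8.974 − 1)/0.8632 + (1.400 − 1)/0.09618 + (3.119 − 1)/6.654 = 14.87
NF = 10 log₁₀(14.87) = 11.72 dB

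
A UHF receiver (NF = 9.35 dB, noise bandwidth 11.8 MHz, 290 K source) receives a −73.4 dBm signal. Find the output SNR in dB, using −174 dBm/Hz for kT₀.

Noise floor: N = −174 + 10 log₁₀(B) + NF
10 log₁₀(1.18×10⁷) = 70.72 dB
N = −174 + 70.72 + 9.35 = −93.93 dBm
SNR = P_sig − N = −73.4 − (−93.93) = 20.53 dB → 20.5 dB

20.5 dB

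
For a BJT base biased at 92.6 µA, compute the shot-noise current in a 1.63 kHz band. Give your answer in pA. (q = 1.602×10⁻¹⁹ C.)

220 pA

I_n = √(2qI·B)
2qI·B = 2 × 1.602×10⁻¹⁹ × 9.26×10⁻⁵ × 1.63×10³ = 4.84×10⁻²⁰ A²
I_n = √(4.84×10⁻²⁰) = 2.20×10⁻¹⁰ A = 220 pA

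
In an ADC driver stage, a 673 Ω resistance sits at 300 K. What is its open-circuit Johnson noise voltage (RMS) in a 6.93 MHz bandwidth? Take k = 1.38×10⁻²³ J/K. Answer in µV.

V_n = √(4kTRB)
4kTRB = 4 × 1.38×10⁻²³ × 300 × 6.73×10² × 6.93×10⁶ = 7.72×10⁻¹¹ V²
V_n = √(7.72×10⁻¹¹) = 8.79×10⁻⁶ V = 8.79 µV

8.79 µV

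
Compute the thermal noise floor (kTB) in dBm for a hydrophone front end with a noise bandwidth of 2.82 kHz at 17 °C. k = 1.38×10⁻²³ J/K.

−139.5 dBm

T = 17 °C + 273.15 = 290.15 K
P_n = kTB = 1.38×10⁻²³ × 290.15 × 2.82×10³ = 1.13×10⁻¹⁷ W
In dBm: 10 log₁₀(1.13×10⁻¹⁷ / 10⁻³) = −139.5 dBm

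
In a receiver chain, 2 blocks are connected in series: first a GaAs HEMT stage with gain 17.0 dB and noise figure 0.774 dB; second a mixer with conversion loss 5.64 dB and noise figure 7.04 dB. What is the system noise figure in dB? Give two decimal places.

Convert to linear (a loss of L dB is a gain of −L dB): F_i = 10^(NF_i/10), G_i = 10^(G_i,dB/10)
  Stage 1: F_1 = 10^(0.774/10) = 1.195, G_1 = 10^(17.0/10) = 50.12
  Stage 2: F_2 = 10^(7.04/10) = 5.058, G_2 = 10^(−5.64/10) = 0.2729
Friis cascade:
  F = 1.195 + (5.058 − 1)/50.12 = 1.276
NF = 10 log₁₀(1.276) = 1.06 dB

1.06 dB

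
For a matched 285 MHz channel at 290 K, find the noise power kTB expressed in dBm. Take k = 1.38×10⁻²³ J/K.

P_n = kTB = 1.38×10⁻²³ × 290 × 2.85×10⁸ = 1.14×10⁻¹² W
In dBm: 10 log₁₀(1.14×10⁻¹² / 10⁻³) = −89.4 dBm

−89.4 dBm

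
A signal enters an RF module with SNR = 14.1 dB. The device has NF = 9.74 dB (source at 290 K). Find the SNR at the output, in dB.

By definition F = SNR_in/SNR_out, so in dB: SNR_out = SNR_in − NF
SNR_out = 14.1 − 9.74 = 4.36 dB

4.36 dB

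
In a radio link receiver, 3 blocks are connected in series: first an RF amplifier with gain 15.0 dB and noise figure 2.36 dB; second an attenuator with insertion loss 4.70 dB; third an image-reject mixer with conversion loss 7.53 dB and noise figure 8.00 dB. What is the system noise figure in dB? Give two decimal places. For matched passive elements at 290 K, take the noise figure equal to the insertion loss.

Convert to linear (a loss of L dB is a gain of −L dB): F_i = 10^(NF_i/10), G_i = 10^(G_i,dB/10)
  Stage 1: F_1 = 10^(2.36/10) = 1.722, G_1 = 10^(15.0/10) = 31.62
  Stage 2: F_2 = 10^(4.70/10) = 2.951, G_2 = 10^(−4.70/10) = 0.3388
  Stage 3: F_3 = 10^(8.00/10) = 6.310, G_3 = 10^(−7.53/10) = 0.1766
Friis cascade:
  F = 1.722 + (2.951 − 1)/31.62 + (6.310 − 1)/10.72 = 2.279
NF = 10 log₁₀(2.279) = 3.58 dB

3.58 dB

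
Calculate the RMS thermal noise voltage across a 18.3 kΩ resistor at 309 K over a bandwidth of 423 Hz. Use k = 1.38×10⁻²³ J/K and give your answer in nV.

363 nV

V_n = √(4kTRB)
4kTRB = 4 × 1.38×10⁻²³ × 309 × 1.83×10⁴ × 4.23×10² = 1.32×10⁻¹³ V²
V_n = √(1.32×10⁻¹³) = 3.63×10⁻⁷ V = 363 nV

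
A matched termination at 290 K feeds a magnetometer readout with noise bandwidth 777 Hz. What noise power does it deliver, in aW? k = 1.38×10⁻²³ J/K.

3.11 aW

P_n = kTB = 1.38×10⁻²³ × 290 × 7.77×10² = 3.11×10⁻¹⁸ W = 3.11 aW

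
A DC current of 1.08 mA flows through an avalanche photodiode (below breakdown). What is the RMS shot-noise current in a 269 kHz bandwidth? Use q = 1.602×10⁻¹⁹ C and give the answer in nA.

I_n = √(2qI·B)
2qI·B = 2 × 1.602×10⁻¹⁹ × 1.08×10⁻³ × 2.69×10⁵ = 9.31×10⁻¹⁷ A²
I_n = √(9.31×10⁻¹⁷) = 9.65×10⁻⁹ A = 9.65 nA

9.65 nA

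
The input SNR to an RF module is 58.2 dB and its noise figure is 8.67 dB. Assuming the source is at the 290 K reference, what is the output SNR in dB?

By definition F = SNR_in/SNR_out, so in dB: SNR_out = SNR_in − NF
SNR_out = 58.2 − 8.67 = 49.53 dB

49.53 dB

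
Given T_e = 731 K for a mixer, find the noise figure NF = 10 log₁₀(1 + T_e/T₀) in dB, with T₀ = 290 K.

5.47 dB

F = 1 + T_e/T₀ = 1 + 731/290 = 3.52069
NF = 10 log₁₀(3.52069) = 5.47 dB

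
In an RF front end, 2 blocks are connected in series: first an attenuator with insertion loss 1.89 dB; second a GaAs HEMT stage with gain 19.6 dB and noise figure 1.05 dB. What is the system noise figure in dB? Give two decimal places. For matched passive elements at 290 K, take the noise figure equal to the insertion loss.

Convert to linear (a loss of L dB is a gain of −L dB): F_i = 10^(NF_i/10), G_i = 10^(G_i,dB/10)
  Stage 1: F_1 = 10^(1.89/10) = 1.545, G_1 = 10^(−1.89/10) = 0.6471
  Stage 2: F_2 = 10^(1.05/10) = 1.274, G_2 = 10^(19.6/10) = 91.20
Friis cascade:
  F = 1.545 + (1.274 − 1)/0.6471 = 1.968
NF = 10 log₁₀(1.968) = 2.94 dB

2.94 dB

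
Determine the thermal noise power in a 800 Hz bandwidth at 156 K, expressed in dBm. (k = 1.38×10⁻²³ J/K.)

−147.6 dBm

P_n = kTB = 1.38×10⁻²³ × 156 × 8.00×10² = 1.72×10⁻¹⁸ W
In dBm: 10 log₁₀(1.72×10⁻¹⁸ / 10⁻³) = −147.6 dBm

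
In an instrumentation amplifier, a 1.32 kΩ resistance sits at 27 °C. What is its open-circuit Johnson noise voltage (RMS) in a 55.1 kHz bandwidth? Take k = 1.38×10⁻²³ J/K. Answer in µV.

T = 27 °C + 273.15 = 300.15 K
V_n = √(4kTRB)
4kTRB = 4 × 1.38×10⁻²³ × 300.15 × 1.32×10³ × 5.51×10⁴ = 1.21×10⁻¹² V²
V_n = √(1.21×10⁻¹²) = 1.10×10⁻⁶ V = 1.10 µV

1.10 µV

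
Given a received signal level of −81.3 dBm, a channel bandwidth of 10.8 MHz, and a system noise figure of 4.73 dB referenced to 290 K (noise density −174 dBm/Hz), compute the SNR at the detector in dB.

17.6 dB

Noise floor: N = −174 + 10 log₁₀(B) + NF
10 log₁₀(1.08×10⁷) = 70.33 dB
N = −174 + 70.33 + 4.73 = −98.94 dBm
SNR = P_sig − N = −81.3 − (−98.94) = 17.64 dB → 17.6 dB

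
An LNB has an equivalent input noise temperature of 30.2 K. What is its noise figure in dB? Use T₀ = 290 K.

F = 1 + T_e/T₀ = 1 + 30.2/290 = 1.10414
NF = 10 log₁₀(1.10414) = 0.430 dB

0.430 dB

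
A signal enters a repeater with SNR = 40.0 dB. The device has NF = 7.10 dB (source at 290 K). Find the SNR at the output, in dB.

32.90 dB

By definition F = SNR_in/SNR_out, so in dB: SNR_out = SNR_in − NF
SNR_out = 40.0 − 7.10 = 32.90 dB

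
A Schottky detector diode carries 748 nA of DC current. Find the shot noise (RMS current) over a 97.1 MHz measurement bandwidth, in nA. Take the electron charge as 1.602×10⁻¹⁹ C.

I_n = √(2qI·B)
2qI·B = 2 × 1.602×10⁻¹⁹ × 7.48×10⁻⁷ × 9.71×10⁷ = 2.33×10⁻¹⁷ A²
I_n = √(2.33×10⁻¹⁷) = 4.82×10⁻⁹ A = 4.82 nA

4.82 nA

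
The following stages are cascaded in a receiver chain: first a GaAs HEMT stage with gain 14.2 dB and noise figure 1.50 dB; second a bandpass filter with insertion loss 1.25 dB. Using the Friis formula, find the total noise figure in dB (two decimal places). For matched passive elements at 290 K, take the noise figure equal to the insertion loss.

1.54 dB

Convert to linear (a loss of L dB is a gain of −L dB): F_i = 10^(NF_i/10), G_i = 10^(G_i,dB/10)
  Stage 1: F_1 = 10^(1.50/10) = 1.413, G_1 = 10^(14.2/10) = 26.30
  Stage 2: F_2 = 10^(1.25/10) = 1.334, G_2 = 10^(−1.25/10) = 0.7499
Friis cascade:
  F = 1.413 + (1.334 − 1)/26.30 = 1.425
NF = 10 log₁₀(1.425) = 1.54 dB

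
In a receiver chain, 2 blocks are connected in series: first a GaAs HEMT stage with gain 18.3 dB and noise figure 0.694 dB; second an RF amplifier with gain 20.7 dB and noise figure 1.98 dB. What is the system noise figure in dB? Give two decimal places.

Convert to linear (a loss of L dB is a gain of −L dB): F_i = 10^(NF_i/10), G_i = 10^(G_i,dB/10)
  Stage 1: F_1 = 10^(0.694/10) = 1.173, G_1 = 10^(18.3/10) = 67.61
  Stage 2: F_2 = 10^(1.98/10) = 1.578, G_2 = 10^(20.7/10) = 117.5
Friis cascade:
  F = 1.173 + (1.578 − 1)/67.61 = 1.182
NF = 10 log₁₀(1.182) = 0.73 dB

0.73 dB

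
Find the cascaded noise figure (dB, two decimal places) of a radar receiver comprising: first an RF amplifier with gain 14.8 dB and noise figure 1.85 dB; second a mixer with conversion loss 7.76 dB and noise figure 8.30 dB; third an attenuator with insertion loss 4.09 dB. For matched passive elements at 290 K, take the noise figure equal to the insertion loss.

Convert to linear (a loss of L dB is a gain of −L dB): F_i = 10^(NF_i/10), G_i = 10^(G_i,dB/10)
  Stage 1: F_1 = 10^(1.85/10) = 1.531, G_1 = 10^(14.8/10) = 30.20
  Stage 2: F_2 = 10^(8.30/10) = 6.761, G_2 = 10^(−7.76/10) = 0.1675
  Stage 3: F_3 = 10^(4.09/10) = 2.564, G_3 = 10^(−4.09/10) = 0.3899
Friis cascade:
  F = 1.531 + (6.761 − 1)/30.20 + (2.564 − 1)/5.058 = 2.031
NF = 10 log₁₀(2.031) = 3.08 dB

3.08 dB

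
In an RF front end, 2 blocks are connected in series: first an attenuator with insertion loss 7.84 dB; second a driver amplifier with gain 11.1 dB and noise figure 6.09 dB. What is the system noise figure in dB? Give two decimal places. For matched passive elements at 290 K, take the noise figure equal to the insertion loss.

Convert to linear (a loss of L dB is a gain of −L dB): F_i = 10^(NF_i/10), G_i = 10^(G_i,dB/10)
  Stage 1: F_1 = 10^(7.84/10) = 6.081, G_1 = 10^(−7.84/10) = 0.1644
  Stage 2: F_2 = 10^(6.09/10) = 4.064, G_2 = 10^(11.1/10) = 12.88
Friis cascade:
  F = 6.081 + (4.064 − 1)/0.1644 = 24.72
NF = 10 log₁₀(24.72) = 13.93 dB

13.93 dB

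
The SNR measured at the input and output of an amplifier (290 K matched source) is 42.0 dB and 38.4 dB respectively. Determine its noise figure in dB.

NF (dB) = SNR_in(dB) − SNR_out(dB) when the source is at T₀
NF = 42.0 − 38.4 = 3.6 dB

3.6 dB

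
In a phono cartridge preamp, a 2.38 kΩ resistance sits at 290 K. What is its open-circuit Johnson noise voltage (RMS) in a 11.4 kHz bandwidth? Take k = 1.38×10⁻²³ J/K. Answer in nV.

V_n = √(4kTRB)
4kTRB = 4 × 1.38×10⁻²³ × 290 × 2.38×10³ × 1.14×10⁴ = 4.34×10⁻¹³ V²
V_n = √(4.34×10⁻¹³) = 6.59×10⁻⁷ V = 659 nV

659 nV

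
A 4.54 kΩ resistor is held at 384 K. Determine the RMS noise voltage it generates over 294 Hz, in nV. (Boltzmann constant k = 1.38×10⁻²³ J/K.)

V_n = √(4kTRB)
4kTRB = 4 × 1.38×10⁻²³ × 384 × 4.54×10³ × 2.94×10² = 2.83×10⁻¹⁴ V²
V_n = √(2.83×10⁻¹⁴) = 1.68×10⁻⁷ V = 168 nV

168 nV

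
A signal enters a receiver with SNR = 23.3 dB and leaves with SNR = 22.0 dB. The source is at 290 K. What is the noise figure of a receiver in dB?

NF (dB) = SNR_in(dB) − SNR_out(dB) when the source is at T₀
NF = 23.3 − 22.0 = 1.3 dB

1.3 dB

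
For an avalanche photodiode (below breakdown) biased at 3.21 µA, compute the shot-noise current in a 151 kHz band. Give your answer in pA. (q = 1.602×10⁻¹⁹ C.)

394 pA

I_n = √(2qI·B)
2qI·B = 2 × 1.602×10⁻¹⁹ × 3.21×10⁻⁶ × 1.51×10⁵ = 1.55×10⁻¹⁹ A²
I_n = √(1.55×10⁻¹⁹) = 3.94×10⁻¹⁰ A = 394 pA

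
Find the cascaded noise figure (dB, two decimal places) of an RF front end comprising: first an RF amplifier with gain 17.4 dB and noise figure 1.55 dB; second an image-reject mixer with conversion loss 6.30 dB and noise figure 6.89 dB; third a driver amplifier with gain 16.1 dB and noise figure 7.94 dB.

2.80 dB

Convert to linear (a loss of L dB is a gain of −L dB): F_i = 10^(NF_i/10), G_i = 10^(G_i,dB/10)
  Stage 1: F_1 = 10^(1.55/10) = 1.429, G_1 = 10^(17.4/10) = 54.95
  Stage 2: F_2 = 10^(6.89/10) = 4.887, G_2 = 10^(−6.30/10) = 0.2344
  Stage 3: F_3 = 10^(7.94/10) = 6.223, G_3 = 10^(16.1/10) = 40.74
Friis cascade:
  F = 1.429 + (4.887 − 1)/54.95 + (6.223 − 1)/12.88 = 1.905
NF = 10 log₁₀(1.905) = 2.80 dB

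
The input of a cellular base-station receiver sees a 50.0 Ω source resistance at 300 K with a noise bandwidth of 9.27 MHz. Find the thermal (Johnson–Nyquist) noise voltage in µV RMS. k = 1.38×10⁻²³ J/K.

2.77 µV

V_n = √(4kTRB)
4kTRB = 4 × 1.38×10⁻²³ × 300 × 5.00×10¹ × 9.27×10⁶ = 7.68×10⁻¹² V²
V_n = √(7.68×10⁻¹²) = 2.77×10⁻⁶ V = 2.77 µV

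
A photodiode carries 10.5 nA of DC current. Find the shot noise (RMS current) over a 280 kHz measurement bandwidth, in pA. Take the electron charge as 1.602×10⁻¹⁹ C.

30.7 pA

I_n = √(2qI·B)
2qI·B = 2 × 1.602×10⁻¹⁹ × 1.05×10⁻⁸ × 2.80×10⁵ = 9.42×10⁻²² A²
I_n = √(9.42×10⁻²²) = 3.07×10⁻¹¹ A = 30.7 pA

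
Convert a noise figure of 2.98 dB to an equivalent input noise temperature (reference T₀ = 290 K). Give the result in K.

F = 10^(2.98/10) = 1.98609
T_e = (F − 1)·T₀ = (1.98609 − 1) × 290 = 286 K

286 K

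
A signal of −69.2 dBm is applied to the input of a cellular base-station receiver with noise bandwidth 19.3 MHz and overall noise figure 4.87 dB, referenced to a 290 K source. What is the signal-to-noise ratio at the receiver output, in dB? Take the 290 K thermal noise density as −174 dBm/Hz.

Noise floor: N = −174 + 10 log₁₀(B) + NF
10 log₁₀(1.93×10⁷) = 72.86 dB
N = −174 + 72.86 + 4.87 = −96.27 dBm
SNR = P_sig − N = −69.2 − (−96.27) = 27.07 dB → 27.1 dB

27.1 dB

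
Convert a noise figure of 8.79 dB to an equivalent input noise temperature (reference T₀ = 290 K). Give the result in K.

F = 10^(8.79/10) = 7.56833
T_e = (F − 1)·T₀ = (7.56833 − 1) × 290 = 1905 K

1905 K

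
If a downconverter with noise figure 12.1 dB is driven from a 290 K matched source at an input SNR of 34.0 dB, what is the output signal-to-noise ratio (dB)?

21.9 dB

By definition F = SNR_in/SNR_out, so in dB: SNR_out = SNR_in − NF
SNR_out = 34.0 − 12.1 = 21.9 dB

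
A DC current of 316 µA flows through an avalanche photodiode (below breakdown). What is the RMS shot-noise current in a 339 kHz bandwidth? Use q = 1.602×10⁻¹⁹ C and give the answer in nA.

I_n = √(2qI·B)
2qI·B = 2 × 1.602×10⁻¹⁹ × 3.16×10⁻⁴ × 3.39×10⁵ = 3.43×10⁻¹⁷ A²
I_n = √(3.43×10⁻¹⁷) = 5.86×10⁻⁹ A = 5.86 nA

5.86 nA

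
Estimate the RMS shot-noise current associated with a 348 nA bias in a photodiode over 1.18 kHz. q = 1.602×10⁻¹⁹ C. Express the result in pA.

11.5 pA

I_n = √(2qI·B)
2qI·B = 2 × 1.602×10⁻¹⁹ × 3.48×10⁻⁷ × 1.18×10³ = 1.32×10⁻²² A²
I_n = √(1.32×10⁻²²) = 1.15×10⁻¹¹ A = 11.5 pA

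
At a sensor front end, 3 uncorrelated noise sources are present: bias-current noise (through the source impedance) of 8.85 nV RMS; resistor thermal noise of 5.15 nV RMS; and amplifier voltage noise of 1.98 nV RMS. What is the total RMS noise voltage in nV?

Uncorrelated sources add in power (mean-square): V_tot = √(ΣV_i²)
V_tot = √[(8.85×10⁻⁹)² + (5.15×10⁻⁹)² + (1.98×10⁻⁹)²] = 1.04×10⁻⁸ V = 10.4 nV

10.4 nV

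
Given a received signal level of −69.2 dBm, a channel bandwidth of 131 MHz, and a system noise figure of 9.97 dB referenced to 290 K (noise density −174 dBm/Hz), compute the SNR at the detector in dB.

Noise floor: N = −174 + 10 log₁₀(B) + NF
10 log₁₀(1.31×10⁸) = 81.17 dB
N = −174 + 81.17 + 9.97 = −82.86 dBm
SNR = P_sig − N = −69.2 − (−82.86) = 13.66 dB → 13.7 dB

13.7 dB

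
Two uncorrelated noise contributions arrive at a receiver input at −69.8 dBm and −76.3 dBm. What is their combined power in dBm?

Convert to linear, add, convert back:
P₁ = 1.05×10⁻¹⁰ W, P₂ = 2.34×10⁻¹¹ W
P_tot = 1.28×10⁻¹⁰ W → 10 log₁₀(P_tot / 10⁻³) = −68.9 dBm

−68.9 dBm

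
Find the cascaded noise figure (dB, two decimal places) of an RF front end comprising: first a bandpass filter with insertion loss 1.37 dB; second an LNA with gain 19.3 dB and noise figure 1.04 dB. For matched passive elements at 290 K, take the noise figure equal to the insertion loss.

2.41 dB

Convert to linear (a loss of L dB is a gain of −L dB): F_i = 10^(NF_i/10), G_i = 10^(G_i,dB/10)
  Stage 1: F_1 = 10^(1.37/10) = 1.371, G_1 = 10^(−1.37/10) = 0.7295
  Stage 2: F_2 = 10^(1.04/10) = 1.271, G_2 = 10^(19.3/10) = 85.11
Friis cascade:
  F = 1.371 + (1.271 − 1)/0.7295 = 1.742
NF = 10 log₁₀(1.742) = 2.41 dB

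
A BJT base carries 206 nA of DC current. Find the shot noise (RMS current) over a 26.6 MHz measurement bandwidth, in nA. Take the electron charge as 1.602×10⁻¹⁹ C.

1.33 nA

I_n = √(2qI·B)
2qI·B = 2 × 1.602×10⁻¹⁹ × 2.06×10⁻⁷ × 2.66×10⁷ = 1.76×10⁻¹⁸ A²
I_n = √(1.76×10⁻¹⁸) = 1.33×10⁻⁹ A = 1.33 nA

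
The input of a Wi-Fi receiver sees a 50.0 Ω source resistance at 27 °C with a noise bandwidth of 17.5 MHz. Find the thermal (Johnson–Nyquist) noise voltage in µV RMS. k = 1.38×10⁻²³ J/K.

3.81 µV

T = 27 °C + 273.15 = 300.15 K
V_n = √(4kTRB)
4kTRB = 4 × 1.38×10⁻²³ × 300.15 × 5.00×10¹ × 1.75×10⁷ = 1.45×10⁻¹¹ V²
V_n = √(1.45×10⁻¹¹) = 3.81×10⁻⁶ V = 3.81 µV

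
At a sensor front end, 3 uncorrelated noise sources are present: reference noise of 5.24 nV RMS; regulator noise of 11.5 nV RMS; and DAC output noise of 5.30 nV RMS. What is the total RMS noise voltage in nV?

13.7 nV

Uncorrelated sources add in power (mean-square): V_tot = √(ΣV_i²)
V_tot = √[(5.24×10⁻⁹)² + (1.15×10⁻⁸)² + (5.30×10⁻⁹)²] = 1.37×10⁻⁸ V = 13.7 nV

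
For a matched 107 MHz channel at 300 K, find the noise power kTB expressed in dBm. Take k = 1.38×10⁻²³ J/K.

−93.5 dBm

P_n = kTB = 1.38×10⁻²³ × 300 × 1.07×10⁸ = 4.43×10⁻¹³ W
In dBm: 10 log₁₀(4.43×10⁻¹³ / 10⁻³) = −93.5 dBm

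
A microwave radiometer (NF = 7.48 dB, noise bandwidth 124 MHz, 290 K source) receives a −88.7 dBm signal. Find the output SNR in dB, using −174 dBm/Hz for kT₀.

−3.1 dB

Noise floor: N = −174 + 10 log₁₀(B) + NF
10 log₁₀(1.24×10⁸) = 80.93 dB
N = −174 + 80.93 + 7.48 = −85.59 dBm
SNR = P_sig − N = −88.7 − (−85.59) = −3.11 dB → −3.1 dB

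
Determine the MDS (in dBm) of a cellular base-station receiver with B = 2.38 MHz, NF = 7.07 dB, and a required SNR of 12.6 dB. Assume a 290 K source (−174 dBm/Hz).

−90.6 dBm

Sensitivity = −174 + 10 log₁₀(B) + NF + SNR_min
= −174 + 63.77 + 7.07 + 12.6
= −90.56 dBm → −90.6 dBm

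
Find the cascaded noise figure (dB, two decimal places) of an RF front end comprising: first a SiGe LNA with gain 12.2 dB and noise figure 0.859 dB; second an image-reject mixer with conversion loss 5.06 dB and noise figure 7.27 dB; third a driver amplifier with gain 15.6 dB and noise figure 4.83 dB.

2.73 dB

Convert to linear (a loss of L dB is a gain of −L dB): F_i = 10^(NF_i/10), G_i = 10^(G_i,dB/10)
  Stage 1: F_1 = 10^(0.859/10) = 1.219, G_1 = 10^(12.2/10) = 16.60
  Stage 2: F_2 = 10^(7.27/10) = 5.333, G_2 = 10^(−5.06/10) = 0.3119
  Stage 3: F_3 = 10^(4.83/10) = 3.041, G_3 = 10^(15.6/10) = 36.31
Friis cascade:
  F = 1.219 + (5.333 − 1)/16.60 + (3.041 − 1)/5.176 = 1.874
NF = 10 log₁₀(1.874) = 2.73 dB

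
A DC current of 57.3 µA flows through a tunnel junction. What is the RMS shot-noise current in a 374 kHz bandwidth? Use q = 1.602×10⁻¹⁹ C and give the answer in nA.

I_n = √(2qI·B)
2qI·B = 2 × 1.602×10⁻¹⁹ × 5.73×10⁻⁵ × 3.74×10⁵ = 6.87×10⁻¹⁸ A²
I_n = √(6.87×10⁻¹⁸) = 2.62×10⁻⁹ A = 2.62 nA

2.62 nA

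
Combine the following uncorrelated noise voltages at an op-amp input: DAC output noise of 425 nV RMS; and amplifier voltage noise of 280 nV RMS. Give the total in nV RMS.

509 nV

Uncorrelated sources add in power (mean-square): V_tot = √(ΣV_i²)
V_tot = √[(4.25×10⁻⁷)² + (2.80×10⁻⁷)²] = 5.09×10⁻⁷ V = 509 nV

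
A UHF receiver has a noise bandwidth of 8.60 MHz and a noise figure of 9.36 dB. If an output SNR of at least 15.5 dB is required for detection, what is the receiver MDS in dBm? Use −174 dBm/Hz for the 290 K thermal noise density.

−79.8 dBm

Sensitivity = −174 + 10 log₁₀(B) + NF + SNR_min
= −174 + 69.34 + 9.36 + 15.5
= −79.80 dBm → −79.8 dBm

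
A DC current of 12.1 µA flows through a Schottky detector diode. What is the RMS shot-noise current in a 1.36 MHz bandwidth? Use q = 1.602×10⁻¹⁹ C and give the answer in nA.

2.30 nA

I_n = √(2qI·B)
2qI·B = 2 × 1.602×10⁻¹⁹ × 1.21×10⁻⁵ × 1.36×10⁶ = 5.27×10⁻¹⁸ A²
I_n = √(5.27×10⁻¹⁸) = 2.30×10⁻⁹ A = 2.30 nA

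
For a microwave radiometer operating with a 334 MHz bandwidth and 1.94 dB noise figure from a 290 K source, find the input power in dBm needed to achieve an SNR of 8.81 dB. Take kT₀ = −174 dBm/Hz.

Sensitivity = −174 + 10 log₁₀(B) + NF + SNR_min
= −174 + 85.24 + 1.94 + 8.81
= −78.01 dBm → −78.0 dBm

−78.0 dBm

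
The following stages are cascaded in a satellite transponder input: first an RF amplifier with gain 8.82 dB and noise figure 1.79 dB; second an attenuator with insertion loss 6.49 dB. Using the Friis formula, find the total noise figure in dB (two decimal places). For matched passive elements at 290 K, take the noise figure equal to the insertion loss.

2.93 dB

Convert to linear (a loss of L dB is a gain of −L dB): F_i = 10^(NF_i/10), G_i = 10^(G_i,dB/10)
  Stage 1: F_1 = 10^(1.79/10) = 1.510, G_1 = 10^(8.82/10) = 7.621
  Stage 2: F_2 = 10^(6.49/10) = 4.457, G_2 = 10^(−6.49/10) = 0.2244
Friis cascade:
  F = 1.510 + (4.457 − 1)/7.621 = 1.964
NF = 10 log₁₀(1.964) = 2.93 dB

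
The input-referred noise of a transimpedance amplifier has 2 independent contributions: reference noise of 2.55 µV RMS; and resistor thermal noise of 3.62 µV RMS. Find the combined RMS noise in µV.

Uncorrelated sources add in power (mean-square): V_tot = √(ΣV_i²)
V_tot = √[(2.55×10⁻⁶)² + (3.62×10⁻⁶)²] = 4.43×10⁻⁶ V = 4.43 µV

4.43 µV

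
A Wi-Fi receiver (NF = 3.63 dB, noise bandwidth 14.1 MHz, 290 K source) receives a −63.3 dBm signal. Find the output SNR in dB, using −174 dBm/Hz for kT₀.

Noise floor: N = −174 + 10 log₁₀(B) + NF
10 log₁₀(1.41×10⁷) = 71.49 dB
N = −174 + 71.49 + 3.63 = −98.88 dBm
SNR = P_sig − N = −63.3 − (−98.88) = 35.58 dB → 35.6 dB

35.6 dB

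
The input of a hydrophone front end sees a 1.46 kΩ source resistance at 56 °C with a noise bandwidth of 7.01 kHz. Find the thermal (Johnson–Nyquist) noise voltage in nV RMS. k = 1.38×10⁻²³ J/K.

431 nV

T = 56 °C + 273.15 = 329.15 K
V_n = √(4kTRB)
4kTRB = 4 × 1.38×10⁻²³ × 329.15 × 1.46×10³ × 7.01×10³ = 1.86×10⁻¹³ V²
V_n = √(1.86×10⁻¹³) = 4.31×10⁻⁷ V = 431 nV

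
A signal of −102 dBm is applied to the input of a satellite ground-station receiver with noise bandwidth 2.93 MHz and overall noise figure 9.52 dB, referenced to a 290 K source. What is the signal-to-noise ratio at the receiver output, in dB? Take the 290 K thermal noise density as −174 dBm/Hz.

−2.2 dB

Noise floor: N = −174 + 10 log₁₀(B) + NF
10 log₁₀(2.93×10⁶) = 64.67 dB
N = −174 + 64.67 + 9.52 = −99.81 dBm
SNR = P_sig − N = −102 − (−99.81) = −2.19 dB → −2.2 dB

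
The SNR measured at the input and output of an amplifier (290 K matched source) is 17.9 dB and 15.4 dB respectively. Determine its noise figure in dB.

2.5 dB

NF (dB) = SNR_in(dB) − SNR_out(dB) when the source is at T₀
NF = 17.9 − 15.4 = 2.5 dB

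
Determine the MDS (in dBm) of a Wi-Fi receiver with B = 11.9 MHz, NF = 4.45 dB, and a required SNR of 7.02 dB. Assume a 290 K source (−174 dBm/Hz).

−91.8 dBm

Sensitivity = −174 + 10 log₁₀(B) + NF + SNR_min
= −174 + 70.76 + 4.45 + 7.02
= −91.77 dBm → −91.8 dBm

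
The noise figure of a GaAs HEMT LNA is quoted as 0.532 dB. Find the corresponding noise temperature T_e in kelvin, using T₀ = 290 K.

F = 10^(0.532/10) = 1.13032
T_e = (F − 1)·T₀ = (1.13032 − 1) × 290 = 37.8 K

37.8 K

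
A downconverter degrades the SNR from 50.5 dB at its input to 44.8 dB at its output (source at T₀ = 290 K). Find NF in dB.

5.7 dB

NF (dB) = SNR_in(dB) − SNR_out(dB) when the source is at T₀
NF = 50.5 − 44.8 = 5.7 dB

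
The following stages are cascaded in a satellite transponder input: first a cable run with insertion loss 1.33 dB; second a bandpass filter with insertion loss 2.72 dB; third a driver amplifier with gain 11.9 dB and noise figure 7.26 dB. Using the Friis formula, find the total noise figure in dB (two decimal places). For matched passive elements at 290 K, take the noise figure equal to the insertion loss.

Convert to linear (a loss of L dB is a gain of −L dB): F_i = 10^(NF_i/10), G_i = 10^(G_i,dB/10)
  Stage 1: F_1 = 10^(1.33/10) = 1.358, G_1 = 10^(−1.33/10) = 0.7362
  Stage 2: F_2 = 10^(2.72/10) = 1.871, G_2 = 10^(−2.72/10) = 0.5346
  Stage 3: F_3 = 10^(7.26/10) = 5.321, G_3 = 10^(11.9/10) = 15.49
Friis cascade:
  F = 1.358 + (1.871 − 1)/0.7362 + (5.321 − 1)/0.3936 = 13.52
NF = 10 log₁₀(13.52) = 11.31 dB

11.31 dB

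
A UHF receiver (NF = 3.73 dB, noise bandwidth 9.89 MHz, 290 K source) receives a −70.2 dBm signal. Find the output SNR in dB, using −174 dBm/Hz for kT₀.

Noise floor: N = −174 + 10 log₁₀(B) + NF
10 log₁₀(9.89×10⁶) = 69.95 dB
N = −174 + 69.95 + 3.73 = −100.32 dBm
SNR = P_sig − N = −70.2 − (−100.32) = 30.12 dB → 30.1 dB

30.1 dB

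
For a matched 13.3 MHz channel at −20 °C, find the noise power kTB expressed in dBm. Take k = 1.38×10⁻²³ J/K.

−103.3 dBm

T = −20 °C + 273.15 = 253.15 K
P_n = kTB = 1.38×10⁻²³ × 253.15 × 1.33×10⁷ = 4.65×10⁻¹⁴ W
In dBm: 10 log₁₀(4.65×10⁻¹⁴ / 10⁻³) = −103.3 dBm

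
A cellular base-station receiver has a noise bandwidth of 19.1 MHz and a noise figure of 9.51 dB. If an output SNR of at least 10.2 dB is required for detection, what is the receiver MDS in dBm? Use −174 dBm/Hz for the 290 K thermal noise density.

Sensitivity = −174 + 10 log₁₀(B) + NF + SNR_min
= −174 + 72.81 + 9.51 + 10.2
= −81.48 dBm → −81.5 dBm

−81.5 dBm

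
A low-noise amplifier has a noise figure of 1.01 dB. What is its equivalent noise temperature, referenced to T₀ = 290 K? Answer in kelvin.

75.9 K

F = 10^(1.01/10) = 1.26183
T_e = (F − 1)·T₀ = (1.26183 − 1) × 290 = 75.9 K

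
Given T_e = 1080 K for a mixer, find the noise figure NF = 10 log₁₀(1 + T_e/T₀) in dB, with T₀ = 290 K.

6.74 dB

F = 1 + T_e/T₀ = 1 + 1080/290 = 4.72414
NF = 10 log₁₀(4.72414) = 6.74 dB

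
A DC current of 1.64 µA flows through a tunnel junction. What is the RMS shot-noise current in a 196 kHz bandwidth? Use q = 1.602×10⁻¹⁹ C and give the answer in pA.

321 pA

I_n = √(2qI·B)
2qI·B = 2 × 1.602×10⁻¹⁹ × 1.64×10⁻⁶ × 1.96×10⁵ = 1.03×10⁻¹⁹ A²
I_n = √(1.03×10⁻¹⁹) = 3.21×10⁻¹⁰ A = 321 pA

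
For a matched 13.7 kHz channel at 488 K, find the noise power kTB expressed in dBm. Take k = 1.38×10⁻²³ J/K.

−130.3 dBm

P_n = kTB = 1.38×10⁻²³ × 488 × 1.37×10⁴ = 9.23×10⁻¹⁷ W
In dBm: 10 log₁₀(9.23×10⁻¹⁷ / 10⁻³) = −130.3 dBm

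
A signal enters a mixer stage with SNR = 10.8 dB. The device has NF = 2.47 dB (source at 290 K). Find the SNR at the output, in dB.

8.33 dB

By definition F = SNR_in/SNR_out, so in dB: SNR_out = SNR_in − NF
SNR_out = 10.8 − 2.47 = 8.33 dB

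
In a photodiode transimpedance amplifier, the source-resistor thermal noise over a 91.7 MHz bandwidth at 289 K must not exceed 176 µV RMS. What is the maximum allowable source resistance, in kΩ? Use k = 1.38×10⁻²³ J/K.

21.2 kΩ

Johnson–Nyquist: V_n = √(4kTRB) ⇒ R = V_n² / (4kTB)
4kTB = 4 × 1.38×10⁻²³ × 289 × 9.17×10⁷ = 1.46×10⁻¹²
R = (1.76×10⁻⁴)² / 1.46×10⁻¹² = 2.12×10⁴ Ω = 21.2 kΩ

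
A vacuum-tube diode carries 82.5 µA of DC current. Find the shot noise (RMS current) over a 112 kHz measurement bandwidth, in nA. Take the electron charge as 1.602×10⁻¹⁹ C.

1.72 nA

I_n = √(2qI·B)
2qI·B = 2 × 1.602×10⁻¹⁹ × 8.25×10⁻⁵ × 1.12×10⁵ = 2.96×10⁻¹⁸ A²
I_n = √(2.96×10⁻¹⁸) = 1.72×10⁻⁹ A = 1.72 nA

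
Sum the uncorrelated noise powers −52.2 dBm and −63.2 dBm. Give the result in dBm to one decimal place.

Convert to linear, add, convert back:
P₁ = 6.03×10⁻⁹ W, P₂ = 4.79×10⁻¹⁰ W
P_tot = 6.50×10⁻⁹ W → 10 log₁₀(P_tot / 10⁻³) = −51.9 dBm

−51.9 dBm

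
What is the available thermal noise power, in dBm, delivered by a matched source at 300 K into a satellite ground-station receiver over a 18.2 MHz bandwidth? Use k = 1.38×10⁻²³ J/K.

P_n = kTB = 1.38×10⁻²³ × 300 × 1.82×10⁷ = 7.53×10⁻¹⁴ W
In dBm: 10 log₁₀(7.53×10⁻¹⁴ / 10⁻³) = −101.2 dBm

−101.2 dBm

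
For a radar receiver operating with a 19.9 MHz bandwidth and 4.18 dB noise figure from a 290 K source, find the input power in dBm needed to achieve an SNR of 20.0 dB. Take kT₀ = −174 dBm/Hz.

Sensitivity = −174 + 10 log₁₀(B) + NF + SNR_min
= −174 + 72.99 + 4.18 + 20.0
= −76.83 dBm → −76.8 dBm

−76.8 dBm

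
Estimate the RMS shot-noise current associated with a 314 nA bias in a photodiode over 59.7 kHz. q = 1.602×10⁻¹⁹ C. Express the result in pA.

I_n = √(2qI·B)
2qI·B = 2 × 1.602×10⁻¹⁹ × 3.14×10⁻⁷ × 5.97×10⁴ = 6.01×10⁻²¹ A²
I_n = √(6.01×10⁻²¹) = 7.75×10⁻¹¹ A = 77.5 pA

77.5 pA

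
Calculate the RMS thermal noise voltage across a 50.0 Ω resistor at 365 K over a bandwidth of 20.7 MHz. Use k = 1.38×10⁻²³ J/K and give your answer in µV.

V_n = √(4kTRB)
4kTRB = 4 × 1.38×10⁻²³ × 365 × 5.00×10¹ × 2.07×10⁷ = 2.09×10⁻¹¹ V²
V_n = √(2.09×10⁻¹¹) = 4.57×10⁻⁶ V = 4.57 µV

4.57 µV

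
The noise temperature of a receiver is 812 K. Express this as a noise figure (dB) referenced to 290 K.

5.80 dB

F = 1 + T_e/T₀ = 1 + 812/290 = 3.8
NF = 10 log₁₀(3.8) = 5.80 dB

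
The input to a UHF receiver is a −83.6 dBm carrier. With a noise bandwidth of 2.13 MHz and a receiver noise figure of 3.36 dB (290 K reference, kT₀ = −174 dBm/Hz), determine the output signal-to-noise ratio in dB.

Noise floor: N = −174 + 10 log₁₀(B) + NF
10 log₁₀(2.13×10⁶) = 63.28 dB
N = −174 + 63.28 + 3.36 = −107.36 dBm
SNR = P_sig − N = −83.6 − (−107.36) = 23.76 dB → 23.8 dB

23.8 dB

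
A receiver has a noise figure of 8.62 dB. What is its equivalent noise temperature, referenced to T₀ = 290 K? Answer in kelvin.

F = 10^(8.62/10) = 7.2778
T_e = (F − 1)·T₀ = (7.2778 − 1) × 290 = 1821 K

1821 K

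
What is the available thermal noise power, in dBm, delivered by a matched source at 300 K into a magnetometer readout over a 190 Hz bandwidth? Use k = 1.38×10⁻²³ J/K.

−151.0 dBm

P_n = kTB = 1.38×10⁻²³ × 300 × 1.90×10² = 7.87×10⁻¹⁹ W
In dBm: 10 log₁₀(7.87×10⁻¹⁹ / 10⁻³) = −151.0 dBm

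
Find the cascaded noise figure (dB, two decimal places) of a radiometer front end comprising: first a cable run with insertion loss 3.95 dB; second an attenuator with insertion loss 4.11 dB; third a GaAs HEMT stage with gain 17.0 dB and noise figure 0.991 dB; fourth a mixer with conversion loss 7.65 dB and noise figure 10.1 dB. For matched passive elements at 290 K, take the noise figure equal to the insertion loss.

9.65 dB

Convert to linear (a loss of L dB is a gain of −L dB): F_i = 10^(NF_i/10), G_i = 10^(G_i,dB/10)
  Stage 1: F_1 = 10^(3.95/10) = 2.483, G_1 = 10^(−3.95/10) = 0.4027
  Stage 2: F_2 = 10^(4.11/10) = 2.576, G_2 = 10^(−4.11/10) = 0.3882
  Stage 3: F_3 = 10^(0.991/10) = 1.256, G_3 = 10^(17.0/10) = 50.12
  Stage 4: F_4 = 10^(10.1/10) = 10.23, G_4 = 10^(−7.65/10) = 0.1718
Friis cascade:
  F = 2.483 + (2.576 − 1)/0.4027 + (1.256 − 1)/0.1563 + (10.23 − 1)/7.834 = 9.216
NF = 10 log₁₀(9.216) = 9.65 dB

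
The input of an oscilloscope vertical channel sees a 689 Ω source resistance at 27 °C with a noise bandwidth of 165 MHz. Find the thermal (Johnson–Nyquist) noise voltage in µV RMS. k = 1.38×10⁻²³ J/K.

43.4 µV

T = 27 °C + 273.15 = 300.15 K
V_n = √(4kTRB)
4kTRB = 4 × 1.38×10⁻²³ × 300.15 × 6.89×10² × 1.65×10⁸ = 1.88×10⁻⁹ V²
V_n = √(1.88×10⁻⁹) = 4.34×10⁻⁵ V = 43.4 µV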